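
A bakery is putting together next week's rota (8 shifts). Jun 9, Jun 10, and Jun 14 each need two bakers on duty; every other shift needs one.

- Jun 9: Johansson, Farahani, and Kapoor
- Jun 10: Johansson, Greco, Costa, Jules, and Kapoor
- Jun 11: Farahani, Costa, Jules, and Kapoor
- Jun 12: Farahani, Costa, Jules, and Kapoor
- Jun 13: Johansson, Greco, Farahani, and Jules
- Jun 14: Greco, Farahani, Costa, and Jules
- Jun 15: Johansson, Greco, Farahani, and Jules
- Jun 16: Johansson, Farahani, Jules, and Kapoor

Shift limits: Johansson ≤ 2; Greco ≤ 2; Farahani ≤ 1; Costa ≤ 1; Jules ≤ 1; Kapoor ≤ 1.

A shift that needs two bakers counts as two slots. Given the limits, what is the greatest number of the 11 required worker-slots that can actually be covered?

Total capacity across all bakers is 2+2+1+1+1+1 = 8, and 11 slots are needed, so at most 8 can be filled.
An assignment achieving 8: Jun 9→Johansson+Farahani, Jun 11→Costa, Jun 12→Jules, Jun 13→Johansson, Jun 14→Greco, Jun 15→Greco, Jun 16→Kapoor.
Loads: Johansson 2/2, Greco 2/2, Farahani 1/1, Costa 1/1, Jules 1/1, Kapoor 1/1.

8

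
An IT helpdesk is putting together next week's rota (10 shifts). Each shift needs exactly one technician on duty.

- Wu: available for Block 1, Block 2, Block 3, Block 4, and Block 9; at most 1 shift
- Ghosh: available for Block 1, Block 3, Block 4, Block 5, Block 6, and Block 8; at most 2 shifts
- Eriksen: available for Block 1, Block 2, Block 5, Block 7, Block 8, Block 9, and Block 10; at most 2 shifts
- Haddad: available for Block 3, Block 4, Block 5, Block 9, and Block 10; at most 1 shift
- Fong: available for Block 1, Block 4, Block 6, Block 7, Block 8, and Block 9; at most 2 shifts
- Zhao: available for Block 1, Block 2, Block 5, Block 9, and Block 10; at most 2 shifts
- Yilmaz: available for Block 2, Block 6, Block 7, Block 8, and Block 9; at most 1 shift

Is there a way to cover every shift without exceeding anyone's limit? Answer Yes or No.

Yes

One valid schedule: Block 1→Fong, Block 2→Zhao, Block 3→Wu, Block 4→Ghosh, Block 5→Haddad, Block 6→Ghosh, Block 7→Eriksen, Block 8→Fong, Block 9→Zhao, Block 10→Eriksen.
Loads: Wu 1/1, Ghosh 2/2, Eriksen 2/2, Haddad 1/1, Fong 2/2, Zhao 2/2, Yilmaz 0/1 — all within limits.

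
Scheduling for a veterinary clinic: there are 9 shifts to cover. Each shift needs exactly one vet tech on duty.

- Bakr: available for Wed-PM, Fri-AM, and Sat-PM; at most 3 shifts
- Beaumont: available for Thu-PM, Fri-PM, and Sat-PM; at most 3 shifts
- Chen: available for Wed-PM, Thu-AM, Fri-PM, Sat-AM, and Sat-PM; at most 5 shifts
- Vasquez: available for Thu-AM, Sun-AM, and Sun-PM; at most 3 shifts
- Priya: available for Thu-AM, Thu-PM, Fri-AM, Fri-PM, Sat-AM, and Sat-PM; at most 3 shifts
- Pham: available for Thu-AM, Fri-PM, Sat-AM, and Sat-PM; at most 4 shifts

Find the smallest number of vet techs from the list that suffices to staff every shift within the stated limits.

9 slots to fill and no one can take more than 5, so at least ⌈9/5⌉ = 2 vet techs are needed.
Shifts {Wed-PM, Thu-PM, Sun-AM} need 3 slots, but among the vet techs available for them (Bakr, Beaumont, Chen, Vasquez, and Priya) any 2 together supply at most 2. So 2 vet techs are not enough.
Bakr, Vasquez, and Priya alone can cover everything: Wed-PM→Bakr, Thu-AM→Vasquez, Thu-PM→Priya, Fri-AM→Bakr, Fri-PM→Priya, Sat-AM→Priya, Sat-PM→Bakr, Sun-AM→Vasquez, Sun-PM→Vasquez.

3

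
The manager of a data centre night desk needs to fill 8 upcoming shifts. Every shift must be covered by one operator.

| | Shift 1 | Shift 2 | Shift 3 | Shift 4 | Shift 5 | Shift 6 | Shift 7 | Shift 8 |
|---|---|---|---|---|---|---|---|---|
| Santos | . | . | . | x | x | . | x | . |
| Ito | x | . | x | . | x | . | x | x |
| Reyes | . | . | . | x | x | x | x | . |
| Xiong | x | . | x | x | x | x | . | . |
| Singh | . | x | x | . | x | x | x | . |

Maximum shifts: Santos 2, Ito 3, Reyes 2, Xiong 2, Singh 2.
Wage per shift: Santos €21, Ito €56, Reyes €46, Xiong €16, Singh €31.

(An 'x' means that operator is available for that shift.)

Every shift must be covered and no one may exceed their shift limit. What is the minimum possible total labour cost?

Shift 2 can only be covered by Singh, so that assignment is forced.
Shift 8 can only be covered by Ito, so that assignment is forced.
Picking the cheapest available operator for each shift independently would cost €188, but that ignores the shift limits.
An optimal schedule: Shift 1→Xiong, Shift 2→Singh, Shift 3→Xiong, Shift 4→Santos, Shift 5→Reyes, Shift 6→Singh, Shift 7→Santos, Shift 8→Ito.
Total: 16 + 31 + 16 + 21 + 46 + 31 + 21 + 56 = €238.

€238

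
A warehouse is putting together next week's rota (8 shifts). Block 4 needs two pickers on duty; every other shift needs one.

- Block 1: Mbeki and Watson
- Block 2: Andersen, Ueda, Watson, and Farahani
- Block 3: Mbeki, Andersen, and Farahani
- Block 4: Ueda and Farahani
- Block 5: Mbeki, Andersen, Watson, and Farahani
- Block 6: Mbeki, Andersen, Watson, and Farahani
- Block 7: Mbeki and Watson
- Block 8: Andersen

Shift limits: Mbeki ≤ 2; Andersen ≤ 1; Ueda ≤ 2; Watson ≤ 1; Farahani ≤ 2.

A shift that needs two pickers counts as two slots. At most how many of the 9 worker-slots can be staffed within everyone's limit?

8

Total capacity across all pickers is 2+1+2+1+2 = 8, and 9 slots are needed, so at most 8 can be filled.
An assignment achieving 8: Block 1→Mbeki, Block 2→Ueda, Block 3→Farahani, Block 4→Ueda+Farahani, Block 5→Watson, Block 7→Mbeki, Block 8→Andersen.
Loads: Mbeki 2/2, Andersen 1/1, Ueda 2/2, Watson 1/1, Farahani 2/2.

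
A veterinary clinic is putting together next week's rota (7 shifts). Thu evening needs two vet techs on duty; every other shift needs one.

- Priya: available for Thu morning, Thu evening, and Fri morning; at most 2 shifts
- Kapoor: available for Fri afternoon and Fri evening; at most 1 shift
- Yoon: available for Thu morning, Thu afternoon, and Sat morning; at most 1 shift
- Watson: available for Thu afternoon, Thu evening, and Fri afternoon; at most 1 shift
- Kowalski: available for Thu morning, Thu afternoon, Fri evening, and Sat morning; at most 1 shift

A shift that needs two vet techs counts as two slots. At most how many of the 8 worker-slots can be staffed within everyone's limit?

Total capacity across all vet techs is 2+1+1+1+1 = 6, and 8 slots are needed, so at most 6 can be filled.
An assignment achieving 6: Thu evening→Priya+Watson, Fri morning→Priya, Fri afternoon→Kapoor, Fri evening→Kowalski, Sat morning→Yoon.
Loads: Priya 2/2, Kapoor 1/1, Yoon 1/1, Watson 1/1, Kowalski 1/1.

6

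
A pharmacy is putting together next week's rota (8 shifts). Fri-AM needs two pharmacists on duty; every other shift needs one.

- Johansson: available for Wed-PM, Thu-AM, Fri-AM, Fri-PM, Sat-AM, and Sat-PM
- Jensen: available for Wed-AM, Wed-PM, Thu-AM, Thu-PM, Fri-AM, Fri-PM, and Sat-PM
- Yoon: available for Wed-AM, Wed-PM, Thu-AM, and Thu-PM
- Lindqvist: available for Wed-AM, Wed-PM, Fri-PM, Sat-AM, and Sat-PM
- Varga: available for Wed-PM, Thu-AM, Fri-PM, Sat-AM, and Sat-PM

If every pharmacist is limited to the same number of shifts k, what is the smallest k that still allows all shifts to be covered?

2

With 5 pharmacists and 9 worker-slots to fill, someone must work at least ⌈9/5⌉ = 2 shifts, so k ≥ 2.
k = 2 works: Wed-AM→Yoon, Wed-PM→Varga, Thu-AM→Yoon, Thu-PM→Jensen, Fri-AM→Johansson+Jensen, Fri-PM→Lindqvist, Sat-AM→Johansson, Sat-PM→Lindqvist.
Loads: Johansson 2, Jensen 2, Yoon 2, Lindqvist 2, Varga 1 — all ≤ 2.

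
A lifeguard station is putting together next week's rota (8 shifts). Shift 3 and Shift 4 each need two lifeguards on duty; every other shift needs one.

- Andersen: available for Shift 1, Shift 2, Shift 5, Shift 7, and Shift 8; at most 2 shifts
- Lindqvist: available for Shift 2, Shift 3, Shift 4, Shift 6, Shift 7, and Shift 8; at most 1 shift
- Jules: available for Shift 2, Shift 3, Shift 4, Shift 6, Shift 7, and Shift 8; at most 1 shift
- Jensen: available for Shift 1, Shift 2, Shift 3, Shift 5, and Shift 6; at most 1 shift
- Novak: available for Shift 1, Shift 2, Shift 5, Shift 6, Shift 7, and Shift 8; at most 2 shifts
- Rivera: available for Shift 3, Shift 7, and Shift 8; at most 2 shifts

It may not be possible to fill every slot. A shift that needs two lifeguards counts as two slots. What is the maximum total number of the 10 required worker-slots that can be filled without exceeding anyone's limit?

9

Total capacity across all lifeguards is 2+1+1+1+2+2 = 9, and 10 slots are needed, so at most 9 can be filled.
An assignment achieving 9: Shift 1→Andersen, Shift 2→Novak, Shift 3→Jensen+Rivera, Shift 4→Lindqvist+Jules, Shift 5→Andersen, Shift 6→Novak, Shift 7→Rivera.
Loads: Andersen 2/2, Lindqvist 1/1, Jules 1/1, Jensen 1/1, Novak 2/2, Rivera 2/2.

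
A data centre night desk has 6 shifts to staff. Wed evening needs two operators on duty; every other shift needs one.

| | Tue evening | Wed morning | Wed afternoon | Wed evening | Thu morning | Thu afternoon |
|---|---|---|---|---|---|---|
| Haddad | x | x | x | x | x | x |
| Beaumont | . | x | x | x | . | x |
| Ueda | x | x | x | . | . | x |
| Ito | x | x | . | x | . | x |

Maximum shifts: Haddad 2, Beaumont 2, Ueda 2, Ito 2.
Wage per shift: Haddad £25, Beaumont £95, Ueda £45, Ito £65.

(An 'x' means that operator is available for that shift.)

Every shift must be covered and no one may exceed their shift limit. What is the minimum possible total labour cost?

£365

Thu morning can only be covered by Haddad, so that assignment is forced.
Picking the cheapest available operator for each shift independently would cost £215, but that ignores the shift limits.
An optimal schedule: Tue evening→Haddad, Wed morning→Ueda, Wed afternoon→Ueda, Wed evening→Ito+Beaumont, Thu morning→Haddad, Thu afternoon→Ito.
Total: 25 + 45 + 45 + 65 + 95 + 25 + 65 = £365.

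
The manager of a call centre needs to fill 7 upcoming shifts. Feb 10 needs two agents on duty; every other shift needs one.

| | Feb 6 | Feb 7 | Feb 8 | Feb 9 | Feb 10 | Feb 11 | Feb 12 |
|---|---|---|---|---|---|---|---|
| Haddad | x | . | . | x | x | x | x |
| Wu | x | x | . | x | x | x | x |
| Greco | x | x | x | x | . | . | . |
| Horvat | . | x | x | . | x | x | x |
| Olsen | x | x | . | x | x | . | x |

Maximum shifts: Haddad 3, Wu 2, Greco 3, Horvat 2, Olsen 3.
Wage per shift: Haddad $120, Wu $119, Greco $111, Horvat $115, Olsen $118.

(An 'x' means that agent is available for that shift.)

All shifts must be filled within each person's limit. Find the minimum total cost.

$917

Picking the cheapest available agent for each shift independently would cost $907, but that ignores the shift limits.
An optimal schedule: Feb 6→Greco, Feb 7→Greco, Feb 8→Greco, Feb 9→Olsen, Feb 10→Horvat+Olsen, Feb 11→Horvat, Feb 12→Olsen.
Total: 111 + 111 + 111 + 118 + 115 + 118 + 115 + 118 = $917.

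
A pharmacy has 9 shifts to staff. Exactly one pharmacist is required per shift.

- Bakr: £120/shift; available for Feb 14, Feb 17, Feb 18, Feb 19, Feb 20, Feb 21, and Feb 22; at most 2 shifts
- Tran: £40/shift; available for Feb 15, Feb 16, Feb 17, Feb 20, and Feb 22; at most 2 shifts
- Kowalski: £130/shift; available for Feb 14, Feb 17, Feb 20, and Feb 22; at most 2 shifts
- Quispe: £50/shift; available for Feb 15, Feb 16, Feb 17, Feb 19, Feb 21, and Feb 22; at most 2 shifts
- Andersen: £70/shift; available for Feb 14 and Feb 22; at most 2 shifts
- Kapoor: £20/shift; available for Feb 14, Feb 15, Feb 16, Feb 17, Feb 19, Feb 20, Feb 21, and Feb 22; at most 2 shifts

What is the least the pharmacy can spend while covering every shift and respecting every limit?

£480

Feb 18 can only be covered by Bakr, so that assignment is forced.
Picking the cheapest available pharmacist for each shift independently would cost £280, but that ignores the shift limits.
An optimal schedule: Feb 14→Andersen, Feb 15→Kapoor, Feb 16→Kapoor, Feb 17→Tran, Feb 18→Bakr, Feb 19→Quispe, Feb 20→Tran, Feb 21→Quispe, Feb 22→Andersen.
Total: 70 + 20 + 20 + 40 + 120 + 50 + 40 + 50 + 70 = £480.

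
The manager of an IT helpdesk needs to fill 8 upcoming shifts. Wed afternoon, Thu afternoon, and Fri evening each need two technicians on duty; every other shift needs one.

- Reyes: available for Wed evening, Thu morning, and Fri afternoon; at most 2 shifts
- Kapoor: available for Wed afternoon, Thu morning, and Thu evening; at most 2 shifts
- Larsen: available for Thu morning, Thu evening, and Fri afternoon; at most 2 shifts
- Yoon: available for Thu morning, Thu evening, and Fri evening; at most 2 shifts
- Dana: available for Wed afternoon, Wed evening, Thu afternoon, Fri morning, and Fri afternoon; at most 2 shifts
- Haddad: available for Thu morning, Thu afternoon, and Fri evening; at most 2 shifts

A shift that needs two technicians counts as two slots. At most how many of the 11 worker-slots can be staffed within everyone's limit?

10

Total capacity across all technicians is 2+2+2+2+2+2 = 12, and 11 slots are needed, so at most 11 can be filled.
Shifts {Wed afternoon, Thu afternoon, Fri morning} need 5 slots but only Kapoor, Dana, and Haddad are available for them, supplying at most 4 — so at least 1 slot must go unfilled.
An assignment achieving 10: Wed afternoon→Kapoor+Dana, Wed evening→Reyes, Thu morning→Larsen, Thu afternoon→Haddad, Thu evening→Kapoor, Fri morning→Dana, Fri afternoon→Reyes, Fri evening→Yoon+Haddad.
Loads: Reyes 2/2, Kapoor 2/2, Larsen 1/2, Yoon 1/2, Dana 2/2, Haddad 2/2.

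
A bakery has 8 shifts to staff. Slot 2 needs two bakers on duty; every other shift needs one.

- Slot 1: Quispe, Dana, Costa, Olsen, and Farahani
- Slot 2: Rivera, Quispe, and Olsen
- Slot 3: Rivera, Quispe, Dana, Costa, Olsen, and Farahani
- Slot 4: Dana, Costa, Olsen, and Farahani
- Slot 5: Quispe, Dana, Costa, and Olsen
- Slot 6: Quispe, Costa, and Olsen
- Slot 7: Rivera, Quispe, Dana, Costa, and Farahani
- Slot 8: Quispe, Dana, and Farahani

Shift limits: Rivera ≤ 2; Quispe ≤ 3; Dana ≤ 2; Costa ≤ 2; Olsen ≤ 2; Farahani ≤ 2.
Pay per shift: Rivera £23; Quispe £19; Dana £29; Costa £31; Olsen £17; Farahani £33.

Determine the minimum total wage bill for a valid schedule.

Picking the cheapest available baker for each shift independently would cost £159, but that ignores the shift limits.
An optimal schedule: Slot 1→Dana, Slot 2→Olsen+Quispe, Slot 3→Rivera, Slot 4→Dana, Slot 5→Quispe, Slot 6→Olsen, Slot 7→Rivera, Slot 8→Quispe.
Total: 29 + 17 + 19 + 23 + 29 + 19 + 17 + 23 + 19 = £195.

£195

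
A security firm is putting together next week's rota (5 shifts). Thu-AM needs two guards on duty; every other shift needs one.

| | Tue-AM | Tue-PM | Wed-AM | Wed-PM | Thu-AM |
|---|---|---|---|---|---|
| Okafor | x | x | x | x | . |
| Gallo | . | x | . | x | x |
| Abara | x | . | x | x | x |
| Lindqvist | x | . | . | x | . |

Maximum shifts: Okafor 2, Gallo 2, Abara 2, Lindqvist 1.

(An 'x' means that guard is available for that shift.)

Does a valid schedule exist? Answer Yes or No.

Yes

Thu-AM can only be covered by Gallo and Abara, so that assignment is forced.
One valid schedule: Tue-AM→Abara, Tue-PM→Okafor, Wed-AM→Okafor, Wed-PM→Gallo, Thu-AM→Gallo+Abara.
Loads: Okafor 2/2, Gallo 2/2, Abara 2/2, Lindqvist 0/1 — all within limits.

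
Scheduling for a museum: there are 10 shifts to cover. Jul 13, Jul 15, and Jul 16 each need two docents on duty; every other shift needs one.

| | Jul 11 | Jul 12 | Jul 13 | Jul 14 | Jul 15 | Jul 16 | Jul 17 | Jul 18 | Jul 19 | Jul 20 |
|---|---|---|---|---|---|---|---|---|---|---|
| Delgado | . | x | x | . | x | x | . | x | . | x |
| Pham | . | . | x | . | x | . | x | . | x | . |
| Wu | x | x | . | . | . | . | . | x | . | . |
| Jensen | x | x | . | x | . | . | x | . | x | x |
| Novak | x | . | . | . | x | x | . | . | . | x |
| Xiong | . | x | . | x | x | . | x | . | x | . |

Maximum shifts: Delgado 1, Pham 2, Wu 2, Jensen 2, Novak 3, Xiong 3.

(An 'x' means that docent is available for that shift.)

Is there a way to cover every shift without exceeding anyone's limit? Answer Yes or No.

Total capacity is 13 and 13 slots are needed, so capacity alone doesn't rule it out.
Shifts {Jul 13, Jul 16} need 4 worker-slots in total, but the docents available for any of those shifts (Delgado, Pham, and Novak) can supply at most 3 among them. So no valid schedule exists.

No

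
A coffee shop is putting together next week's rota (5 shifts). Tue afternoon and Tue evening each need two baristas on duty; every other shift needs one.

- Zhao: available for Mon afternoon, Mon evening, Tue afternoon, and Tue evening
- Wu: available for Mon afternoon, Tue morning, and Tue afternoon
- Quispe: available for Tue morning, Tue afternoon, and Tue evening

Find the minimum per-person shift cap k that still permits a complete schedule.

3

With 3 baristas and 7 worker-slots to fill, someone must work at least ⌈7/3⌉ = 3 shifts, so k ≥ 3.
k = 3 works: Mon afternoon→Zhao, Mon evening→Zhao, Tue morning→Wu, Tue afternoon→Wu+Quispe, Tue evening→Zhao+Quispe.
Loads: Zhao 3, Wu 2, Quispe 2 — all ≤ 3.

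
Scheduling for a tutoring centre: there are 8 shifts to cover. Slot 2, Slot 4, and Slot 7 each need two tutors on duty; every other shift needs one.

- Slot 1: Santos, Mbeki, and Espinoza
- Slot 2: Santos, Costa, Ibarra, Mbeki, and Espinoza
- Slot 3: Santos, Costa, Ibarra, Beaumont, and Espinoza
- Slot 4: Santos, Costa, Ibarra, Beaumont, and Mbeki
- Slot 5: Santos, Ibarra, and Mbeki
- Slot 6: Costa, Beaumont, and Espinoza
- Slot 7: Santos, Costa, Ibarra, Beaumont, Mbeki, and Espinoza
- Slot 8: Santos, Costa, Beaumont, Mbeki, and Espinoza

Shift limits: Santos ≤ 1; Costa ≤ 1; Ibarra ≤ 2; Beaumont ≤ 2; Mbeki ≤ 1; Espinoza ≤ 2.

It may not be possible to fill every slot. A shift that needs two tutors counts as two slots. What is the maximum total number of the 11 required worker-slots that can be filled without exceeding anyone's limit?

9

Total capacity across all tutors is 1+1+2+2+1+2 = 9, and 11 slots are needed, so at most 9 can be filled.
An assignment achieving 9: Slot 1→Santos, Slot 2→Ibarra+Mbeki, Slot 3→Beaumont, Slot 4→Beaumont, Slot 5→Ibarra, Slot 6→Costa, Slot 7→Espinoza, Slot 8→Espinoza.
Loads: Santos 1/1, Costa 1/1, Ibarra 2/2, Beaumont 2/2, Mbeki 1/1, Espinoza 2/2.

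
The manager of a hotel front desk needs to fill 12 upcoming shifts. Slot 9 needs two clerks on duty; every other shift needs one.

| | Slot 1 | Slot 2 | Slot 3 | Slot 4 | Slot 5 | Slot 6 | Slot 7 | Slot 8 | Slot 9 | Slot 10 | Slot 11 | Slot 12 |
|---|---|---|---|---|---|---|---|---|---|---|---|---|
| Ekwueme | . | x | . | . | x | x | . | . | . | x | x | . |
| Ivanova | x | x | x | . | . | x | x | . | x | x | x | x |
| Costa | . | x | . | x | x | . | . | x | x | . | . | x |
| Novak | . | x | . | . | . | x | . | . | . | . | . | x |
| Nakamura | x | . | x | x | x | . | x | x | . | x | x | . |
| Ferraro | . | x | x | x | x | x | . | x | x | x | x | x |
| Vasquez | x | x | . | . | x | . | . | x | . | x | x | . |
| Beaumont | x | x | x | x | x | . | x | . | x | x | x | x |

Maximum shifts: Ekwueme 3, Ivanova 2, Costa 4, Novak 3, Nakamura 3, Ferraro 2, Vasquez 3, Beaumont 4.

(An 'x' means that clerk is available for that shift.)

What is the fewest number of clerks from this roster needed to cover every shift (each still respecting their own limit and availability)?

13 slots to fill and no one can take more than 4, so at least ⌈13/4⌉ = 4 clerks are needed.
Ekwueme, Ivanova, Costa, and Beaumont alone can cover everything: Slot 1→Ivanova, Slot 2→Beaumont, Slot 3→Ivanova, Slot 4→Costa, Slot 5→Ekwueme, Slot 6→Ekwueme, Slot 7→Beaumont, Slot 8→Costa, Slot 9→Costa+Beaumont, Slot 10→Ekwueme, Slot 11→Beaumont, Slot 12→Costa.

4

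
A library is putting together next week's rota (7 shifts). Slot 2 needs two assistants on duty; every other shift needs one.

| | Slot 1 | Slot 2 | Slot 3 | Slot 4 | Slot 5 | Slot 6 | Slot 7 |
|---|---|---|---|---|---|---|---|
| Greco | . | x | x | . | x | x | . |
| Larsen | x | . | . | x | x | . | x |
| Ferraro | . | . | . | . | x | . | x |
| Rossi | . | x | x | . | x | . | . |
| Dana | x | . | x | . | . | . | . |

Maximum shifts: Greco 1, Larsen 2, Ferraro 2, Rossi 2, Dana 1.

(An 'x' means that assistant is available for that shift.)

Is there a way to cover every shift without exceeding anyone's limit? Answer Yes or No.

No

Total capacity is 8 and 8 slots are needed, so capacity alone doesn't rule it out.
Shifts {Slot 2, Slot 6} need 3 worker-slots in total, but the assistants available for any of those shifts (Greco and Rossi) can supply at most 2 among them. So no valid schedule exists.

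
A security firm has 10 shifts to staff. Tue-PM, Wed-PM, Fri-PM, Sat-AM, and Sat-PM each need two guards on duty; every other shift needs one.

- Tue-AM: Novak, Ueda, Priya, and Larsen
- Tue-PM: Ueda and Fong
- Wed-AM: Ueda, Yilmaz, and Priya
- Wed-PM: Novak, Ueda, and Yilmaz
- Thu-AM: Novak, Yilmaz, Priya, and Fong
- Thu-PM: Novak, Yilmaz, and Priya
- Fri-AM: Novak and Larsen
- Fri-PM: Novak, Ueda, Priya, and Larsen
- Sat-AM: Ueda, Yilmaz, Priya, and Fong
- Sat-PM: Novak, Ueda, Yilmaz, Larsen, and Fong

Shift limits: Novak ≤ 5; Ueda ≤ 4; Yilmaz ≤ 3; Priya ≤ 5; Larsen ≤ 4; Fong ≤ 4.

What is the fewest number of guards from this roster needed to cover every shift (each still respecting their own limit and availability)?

4

15 slots to fill and no one can take more than 5, so at least ⌈15/5⌉ = 3 guards are needed.
Any 3 guards together have capacity at most 5+5+4 = 14 < 15 slots, so 3 can never suffice.
Novak, Ueda, Yilmaz, and Fong alone can cover everything: Tue-AM→Novak, Tue-PM→Ueda+Fong, Wed-AM→Ueda, Wed-PM→Novak+Ueda, Thu-AM→Yilmaz, Thu-PM→Novak, Fri-AM→Novak, Fri-PM→Novak+Ueda, Sat-AM→Yilmaz+Fong, Sat-PM→Yilmaz+Fong.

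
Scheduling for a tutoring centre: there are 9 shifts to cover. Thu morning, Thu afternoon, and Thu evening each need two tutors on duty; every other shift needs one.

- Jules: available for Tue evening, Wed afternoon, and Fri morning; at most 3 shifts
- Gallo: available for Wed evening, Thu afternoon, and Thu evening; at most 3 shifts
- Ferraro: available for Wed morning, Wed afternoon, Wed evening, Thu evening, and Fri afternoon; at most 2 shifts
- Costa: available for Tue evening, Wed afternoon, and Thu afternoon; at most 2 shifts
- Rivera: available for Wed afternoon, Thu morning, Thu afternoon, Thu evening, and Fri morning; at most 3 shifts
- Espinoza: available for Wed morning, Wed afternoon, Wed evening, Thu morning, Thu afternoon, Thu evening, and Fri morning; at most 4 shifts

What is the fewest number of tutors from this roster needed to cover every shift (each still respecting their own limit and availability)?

4

12 slots to fill and no one can take more than 4, so at least ⌈12/4⌉ = 3 tutors are needed.
Any 3 tutors together have capacity at most 4+3+3 = 10 < 12 slots, so 3 can never suffice.
Jules, Ferraro, Rivera, and Espinoza alone can cover everything: Tue evening→Jules, Wed morning→Ferraro, Wed afternoon→Jules, Wed evening→Espinoza, Thu morning→Rivera+Espinoza, Thu afternoon→Rivera+Espinoza, Thu evening→Rivera+Espinoza, Fri morning→Jules, Fri afternoon→Ferraro.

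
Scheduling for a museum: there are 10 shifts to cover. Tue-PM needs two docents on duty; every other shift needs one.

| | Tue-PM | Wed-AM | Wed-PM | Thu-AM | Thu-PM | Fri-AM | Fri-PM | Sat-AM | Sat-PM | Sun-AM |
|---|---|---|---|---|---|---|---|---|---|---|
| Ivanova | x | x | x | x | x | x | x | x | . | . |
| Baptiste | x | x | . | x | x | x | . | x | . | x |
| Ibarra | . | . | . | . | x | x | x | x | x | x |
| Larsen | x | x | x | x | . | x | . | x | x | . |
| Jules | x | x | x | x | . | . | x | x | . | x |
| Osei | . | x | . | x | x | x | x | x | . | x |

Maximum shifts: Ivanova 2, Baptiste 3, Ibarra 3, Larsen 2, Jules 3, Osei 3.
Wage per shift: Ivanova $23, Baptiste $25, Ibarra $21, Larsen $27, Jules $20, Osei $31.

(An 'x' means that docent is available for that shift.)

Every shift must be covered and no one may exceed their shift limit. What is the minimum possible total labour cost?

$244

Picking the cheapest available docent for each shift independently would cost $226, but that ignores the shift limits.
An optimal schedule: Tue-PM→Ivanova+Baptiste, Wed-AM→Ivanova, Wed-PM→Jules, Thu-AM→Baptiste, Thu-PM→Ibarra, Fri-AM→Ibarra, Fri-PM→Jules, Sat-AM→Baptiste, Sat-PM→Ibarra, Sun-AM→Jules.
Total: 23 + 25 + 23 + 20 + 25 + 21 + 21 + 20 + 25 + 21 + 20 = $244.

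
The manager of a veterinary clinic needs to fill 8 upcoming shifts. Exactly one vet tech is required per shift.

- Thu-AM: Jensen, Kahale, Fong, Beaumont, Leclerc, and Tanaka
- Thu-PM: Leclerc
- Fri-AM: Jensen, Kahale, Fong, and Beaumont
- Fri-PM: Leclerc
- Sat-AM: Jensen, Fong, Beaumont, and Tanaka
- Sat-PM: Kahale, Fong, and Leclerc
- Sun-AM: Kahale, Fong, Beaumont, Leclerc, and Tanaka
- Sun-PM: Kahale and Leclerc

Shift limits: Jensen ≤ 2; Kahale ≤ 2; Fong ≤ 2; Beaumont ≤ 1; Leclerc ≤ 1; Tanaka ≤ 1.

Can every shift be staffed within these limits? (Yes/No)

No

Total capacity is 9 and 8 slots are needed, so capacity alone doesn't rule it out.
Shifts {Thu-PM, Fri-PM} need 2 worker-slots in total, but the vet techs available for any of those shifts (Leclerc) can supply at most 1 among them. So no valid schedule exists.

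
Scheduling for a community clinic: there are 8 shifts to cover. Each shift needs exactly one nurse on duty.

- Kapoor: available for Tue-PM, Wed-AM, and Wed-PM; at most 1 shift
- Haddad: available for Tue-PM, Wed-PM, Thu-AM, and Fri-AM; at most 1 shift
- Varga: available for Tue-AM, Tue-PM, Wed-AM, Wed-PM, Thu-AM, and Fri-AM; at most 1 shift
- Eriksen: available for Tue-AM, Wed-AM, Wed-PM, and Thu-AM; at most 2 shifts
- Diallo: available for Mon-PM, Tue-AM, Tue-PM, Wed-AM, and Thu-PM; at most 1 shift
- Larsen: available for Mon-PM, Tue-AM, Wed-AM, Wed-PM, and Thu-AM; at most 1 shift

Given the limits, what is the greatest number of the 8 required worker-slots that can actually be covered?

Total capacity across all nurses is 1+1+1+2+1+1 = 7, and 8 slots are needed, so at most 7 can be filled.
An assignment achieving 7: Mon-PM→Larsen, Tue-AM→Varga, Tue-PM→Kapoor, Wed-AM→Eriksen, Thu-AM→Eriksen, Thu-PM→Diallo, Fri-AM→Haddad.
Loads: Kapoor 1/1, Haddad 1/1, Varga 1/1, Eriksen 2/2, Diallo 1/1, Larsen 1/1.

7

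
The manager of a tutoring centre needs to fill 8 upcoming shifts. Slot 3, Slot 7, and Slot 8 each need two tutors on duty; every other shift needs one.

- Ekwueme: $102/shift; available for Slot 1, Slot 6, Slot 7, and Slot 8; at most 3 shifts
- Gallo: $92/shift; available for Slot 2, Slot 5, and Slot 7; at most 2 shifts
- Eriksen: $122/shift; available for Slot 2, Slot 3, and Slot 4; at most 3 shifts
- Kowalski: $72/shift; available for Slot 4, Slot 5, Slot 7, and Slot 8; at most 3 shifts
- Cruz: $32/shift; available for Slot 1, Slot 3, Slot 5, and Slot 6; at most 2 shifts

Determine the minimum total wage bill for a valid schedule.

$892

Slot 3 can only be covered by Eriksen and Cruz, so that assignment is forced.
Slot 8 can only be covered by Ekwueme and Kowalski, so that assignment is forced.
Picking the cheapest available tutor for each shift independently would cost $752, but that ignores the shift limits.
An optimal schedule: Slot 1→Cruz, Slot 2→Gallo, Slot 3→Cruz+Eriksen, Slot 4→Kowalski, Slot 5→Kowalski, Slot 6→Ekwueme, Slot 7→Gallo+Ekwueme, Slot 8→Kowalski+Ekwueme.
Total: 32 + 92 + 32 + 122 + 72 + 72 + 102 + 92 + 102 + 72 + 102 = $892.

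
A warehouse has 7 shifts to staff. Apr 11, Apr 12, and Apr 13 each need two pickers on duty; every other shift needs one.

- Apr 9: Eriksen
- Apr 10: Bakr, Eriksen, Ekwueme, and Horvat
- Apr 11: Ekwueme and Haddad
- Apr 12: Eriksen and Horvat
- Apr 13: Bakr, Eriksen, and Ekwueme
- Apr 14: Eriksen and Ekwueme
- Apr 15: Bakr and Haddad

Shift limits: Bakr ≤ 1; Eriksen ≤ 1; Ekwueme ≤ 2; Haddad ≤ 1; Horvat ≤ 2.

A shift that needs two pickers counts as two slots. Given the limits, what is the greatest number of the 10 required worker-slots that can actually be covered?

7

Total capacity across all pickers is 1+1+2+1+2 = 7, and 10 slots are needed, so at most 7 can be filled.
An assignment achieving 7: Apr 9→Eriksen, Apr 10→Horvat, Apr 11→Ekwueme+Haddad, Apr 12→Horvat, Apr 14→Ekwueme, Apr 15→Bakr.
Loads: Bakr 1/1, Eriksen 1/1, Ekwueme 2/2, Haddad 1/1, Horvat 2/2.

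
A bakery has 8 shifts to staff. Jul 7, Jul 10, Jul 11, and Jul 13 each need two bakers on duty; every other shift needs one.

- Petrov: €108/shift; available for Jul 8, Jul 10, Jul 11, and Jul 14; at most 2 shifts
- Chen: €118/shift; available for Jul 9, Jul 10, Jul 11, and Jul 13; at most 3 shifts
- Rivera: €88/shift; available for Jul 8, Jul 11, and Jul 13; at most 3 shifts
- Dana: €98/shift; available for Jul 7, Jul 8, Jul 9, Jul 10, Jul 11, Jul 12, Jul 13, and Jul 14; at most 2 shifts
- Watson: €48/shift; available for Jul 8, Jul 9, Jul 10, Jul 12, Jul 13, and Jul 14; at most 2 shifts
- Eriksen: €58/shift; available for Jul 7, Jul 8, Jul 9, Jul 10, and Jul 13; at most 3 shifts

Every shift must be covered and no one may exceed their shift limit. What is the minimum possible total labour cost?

€946

Jul 7 can only be covered by Dana and Eriksen, so that assignment is forced.
Picking the cheapest available baker for each shift independently would cost €746, but that ignores the shift limits.
An optimal schedule: Jul 7→Eriksen+Dana, Jul 8→Rivera, Jul 9→Eriksen, Jul 10→Eriksen+Petrov, Jul 11→Rivera+Petrov, Jul 12→Watson, Jul 13→Rivera+Dana, Jul 14→Watson.
Total: 58 + 98 + 88 + 58 + 58 + 108 + 88 + 108 + 48 + 88 + 98 + 48 = €946.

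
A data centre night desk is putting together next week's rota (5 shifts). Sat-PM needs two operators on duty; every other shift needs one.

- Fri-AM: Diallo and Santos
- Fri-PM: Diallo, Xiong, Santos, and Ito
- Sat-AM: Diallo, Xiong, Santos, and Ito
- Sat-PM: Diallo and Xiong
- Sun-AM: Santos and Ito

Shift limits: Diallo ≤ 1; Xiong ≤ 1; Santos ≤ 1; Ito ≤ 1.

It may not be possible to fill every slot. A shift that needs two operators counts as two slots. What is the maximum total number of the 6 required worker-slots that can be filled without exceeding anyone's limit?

4

Total capacity across all operators is 1+1+1+1 = 4, and 6 slots are needed, so at most 4 can be filled.
An assignment achieving 4: Fri-AM→Diallo, Fri-PM→Ito, Sat-PM→Xiong, Sun-AM→Santos.
Loads: Diallo 1/1, Xiong 1/1, Santos 1/1, Ito 1/1.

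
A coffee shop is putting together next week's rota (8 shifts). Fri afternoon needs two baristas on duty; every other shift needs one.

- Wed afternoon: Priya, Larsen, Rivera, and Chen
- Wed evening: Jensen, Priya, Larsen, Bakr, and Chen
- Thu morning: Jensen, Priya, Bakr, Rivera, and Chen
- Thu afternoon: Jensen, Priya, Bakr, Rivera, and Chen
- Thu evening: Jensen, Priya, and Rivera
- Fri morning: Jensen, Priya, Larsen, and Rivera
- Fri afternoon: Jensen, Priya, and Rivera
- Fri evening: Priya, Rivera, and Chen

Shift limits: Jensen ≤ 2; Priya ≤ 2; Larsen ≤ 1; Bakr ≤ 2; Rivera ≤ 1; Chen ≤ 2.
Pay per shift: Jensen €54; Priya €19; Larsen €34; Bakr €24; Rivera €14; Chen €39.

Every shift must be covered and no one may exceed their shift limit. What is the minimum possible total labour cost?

€266

Picking the cheapest available barista for each shift independently would cost €136, but that ignores the shift limits.
An optimal schedule: Wed afternoon→Chen, Wed evening→Bakr, Thu morning→Bakr, Thu afternoon→Chen, Thu evening→Rivera, Fri morning→Larsen, Fri afternoon→Priya+Jensen, Fri evening→Priya.
Total: 39 + 24 + 24 + 39 + 14 + 34 + 19 + 54 + 19 = €266.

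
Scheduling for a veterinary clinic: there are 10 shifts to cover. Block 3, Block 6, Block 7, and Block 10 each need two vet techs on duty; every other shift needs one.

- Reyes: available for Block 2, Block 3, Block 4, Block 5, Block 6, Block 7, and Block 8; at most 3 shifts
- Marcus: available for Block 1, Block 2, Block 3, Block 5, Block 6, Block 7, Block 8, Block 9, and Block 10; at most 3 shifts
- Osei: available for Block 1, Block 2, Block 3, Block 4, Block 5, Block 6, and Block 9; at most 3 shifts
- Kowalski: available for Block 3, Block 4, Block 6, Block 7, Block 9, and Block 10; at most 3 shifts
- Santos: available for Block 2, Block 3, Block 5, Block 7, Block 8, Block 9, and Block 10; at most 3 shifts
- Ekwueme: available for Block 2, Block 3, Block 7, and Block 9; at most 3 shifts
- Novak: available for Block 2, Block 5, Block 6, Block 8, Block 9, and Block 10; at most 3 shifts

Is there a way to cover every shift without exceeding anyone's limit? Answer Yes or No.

Yes

One valid schedule: Block 1→Marcus, Block 2→Marcus, Block 3→Osei+Santos, Block 4→Reyes, Block 5→Reyes, Block 6→Osei+Kowalski, Block 7→Kowalski+Santos, Block 8→Reyes, Block 9→Marcus, Block 10→Kowalski+Santos.
Loads: Reyes 3/3, Marcus 3/3, Osei 2/3, Kowalski 3/3, Santos 3/3, Ekwueme 0/3, Novak 0/3 — all within limits.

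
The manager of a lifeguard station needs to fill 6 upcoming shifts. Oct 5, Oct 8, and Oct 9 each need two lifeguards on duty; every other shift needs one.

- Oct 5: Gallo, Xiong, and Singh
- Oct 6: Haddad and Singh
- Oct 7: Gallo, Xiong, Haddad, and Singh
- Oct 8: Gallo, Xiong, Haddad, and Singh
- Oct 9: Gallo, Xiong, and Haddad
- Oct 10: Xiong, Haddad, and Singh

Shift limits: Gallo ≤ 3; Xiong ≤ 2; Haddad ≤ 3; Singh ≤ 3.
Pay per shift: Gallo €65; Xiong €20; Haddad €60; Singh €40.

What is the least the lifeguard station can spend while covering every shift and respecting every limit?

Picking the cheapest available lifeguard for each shift independently would cost €280, but that ignores the shift limits.
An optimal schedule: Oct 5→Xiong+Singh, Oct 6→Singh, Oct 7→Haddad, Oct 8→Haddad+Gallo, Oct 9→Xiong+Haddad, Oct 10→Singh.
Total: 20 + 40 + 40 + 60 + 60 + 65 + 20 + 60 + 40 = €405.

€405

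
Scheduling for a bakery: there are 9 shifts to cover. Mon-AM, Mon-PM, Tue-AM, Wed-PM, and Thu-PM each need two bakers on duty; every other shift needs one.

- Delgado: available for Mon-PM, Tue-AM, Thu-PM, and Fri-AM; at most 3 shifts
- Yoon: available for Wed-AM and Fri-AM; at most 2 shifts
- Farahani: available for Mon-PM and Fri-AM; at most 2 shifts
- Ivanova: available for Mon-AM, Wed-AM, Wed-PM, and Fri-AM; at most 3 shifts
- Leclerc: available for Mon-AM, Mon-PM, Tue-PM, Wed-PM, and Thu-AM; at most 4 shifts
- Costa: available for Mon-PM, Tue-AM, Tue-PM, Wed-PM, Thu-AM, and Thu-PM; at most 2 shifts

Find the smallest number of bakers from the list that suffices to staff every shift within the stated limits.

14 slots to fill and no one can take more than 4, so at least ⌈14/4⌉ = 4 bakers are needed.
Any 4 bakers together have capacity at most 4+3+3+2 = 12 < 14 slots, so 4 can never suffice.
Delgado, Farahani, Ivanova, Leclerc, and Costa alone can cover everything: Mon-AM→Ivanova+Leclerc, Mon-PM→Delgado+Farahani, Tue-AM→Delgado+Costa, Tue-PM→Leclerc, Wed-AM→Ivanova, Wed-PM→Ivanova+Leclerc, Thu-AM→Leclerc, Thu-PM→Delgado+Costa, Fri-AM→Farahani.

5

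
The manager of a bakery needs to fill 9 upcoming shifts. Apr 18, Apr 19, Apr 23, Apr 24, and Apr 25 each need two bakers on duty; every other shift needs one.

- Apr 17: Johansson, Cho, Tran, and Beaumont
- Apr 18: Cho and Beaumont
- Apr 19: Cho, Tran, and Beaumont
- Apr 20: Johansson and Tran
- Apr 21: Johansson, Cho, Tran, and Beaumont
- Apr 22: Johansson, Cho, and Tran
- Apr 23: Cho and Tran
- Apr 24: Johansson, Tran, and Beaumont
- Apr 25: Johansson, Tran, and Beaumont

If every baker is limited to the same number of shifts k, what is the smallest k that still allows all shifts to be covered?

With 4 bakers and 14 worker-slots to fill, someone must work at least ⌈14/4⌉ = 4 shifts, so k ≥ 4.
k = 4 works: Apr 17→Cho, Apr 18→Cho+Beaumont, Apr 19→Cho+Tran, Apr 20→Johansson, Apr 21→Beaumont, Apr 22→Johansson, Apr 23→Cho+Tran, Apr 24→Johansson+Tran, Apr 25→Johansson+Tran.
Loads: Johansson 4, Cho 4, Tran 4, Beaumont 2 — all ≤ 4.

4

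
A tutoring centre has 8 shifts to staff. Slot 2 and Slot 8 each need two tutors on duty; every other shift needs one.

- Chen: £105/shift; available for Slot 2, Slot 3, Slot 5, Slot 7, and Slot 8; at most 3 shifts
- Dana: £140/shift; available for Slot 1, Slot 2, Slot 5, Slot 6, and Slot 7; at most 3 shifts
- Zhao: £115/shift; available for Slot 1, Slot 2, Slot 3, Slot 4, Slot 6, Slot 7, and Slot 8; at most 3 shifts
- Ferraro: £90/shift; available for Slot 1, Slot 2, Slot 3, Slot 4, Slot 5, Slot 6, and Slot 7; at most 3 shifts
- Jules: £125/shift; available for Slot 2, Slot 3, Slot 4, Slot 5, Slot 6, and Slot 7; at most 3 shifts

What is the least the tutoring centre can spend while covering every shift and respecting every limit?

Slot 8 can only be covered by Chen and Zhao, so that assignment is forced.
Picking the cheapest available tutor for each shift independently would cost £955, but that ignores the shift limits.
An optimal schedule: Slot 1→Ferraro, Slot 2→Zhao+Jules, Slot 3→Ferraro, Slot 4→Ferraro, Slot 5→Chen, Slot 6→Zhao, Slot 7→Chen, Slot 8→Chen+Zhao.
Total: 90 + 115 + 125 + 90 + 90 + 105 + 115 + 105 + 105 + 115 = £1055.

£1055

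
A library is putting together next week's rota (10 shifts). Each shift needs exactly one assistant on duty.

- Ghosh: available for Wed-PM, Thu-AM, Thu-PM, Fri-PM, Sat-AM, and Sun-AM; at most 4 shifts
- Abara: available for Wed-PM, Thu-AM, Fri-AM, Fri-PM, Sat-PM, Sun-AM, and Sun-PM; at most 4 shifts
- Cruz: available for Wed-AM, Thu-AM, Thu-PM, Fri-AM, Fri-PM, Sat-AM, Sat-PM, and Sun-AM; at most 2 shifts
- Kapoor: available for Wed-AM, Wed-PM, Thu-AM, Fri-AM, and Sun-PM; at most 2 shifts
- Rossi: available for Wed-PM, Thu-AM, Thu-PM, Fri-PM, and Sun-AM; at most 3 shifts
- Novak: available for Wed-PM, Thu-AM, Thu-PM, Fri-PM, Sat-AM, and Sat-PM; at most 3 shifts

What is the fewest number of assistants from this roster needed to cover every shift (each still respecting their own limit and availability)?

3

10 slots to fill and no one can take more than 4, so at least ⌈10/4⌉ = 3 assistants are needed.
Ghosh, Abara, and Cruz alone can cover everything: Wed-AM→Cruz, Wed-PM→Ghosh, Thu-AM→Ghosh, Thu-PM→Ghosh, Fri-AM→Abara, Fri-PM→Abara, Sat-AM→Ghosh, Sat-PM→Abara, Sun-AM→Cruz, Sun-PM→Abara.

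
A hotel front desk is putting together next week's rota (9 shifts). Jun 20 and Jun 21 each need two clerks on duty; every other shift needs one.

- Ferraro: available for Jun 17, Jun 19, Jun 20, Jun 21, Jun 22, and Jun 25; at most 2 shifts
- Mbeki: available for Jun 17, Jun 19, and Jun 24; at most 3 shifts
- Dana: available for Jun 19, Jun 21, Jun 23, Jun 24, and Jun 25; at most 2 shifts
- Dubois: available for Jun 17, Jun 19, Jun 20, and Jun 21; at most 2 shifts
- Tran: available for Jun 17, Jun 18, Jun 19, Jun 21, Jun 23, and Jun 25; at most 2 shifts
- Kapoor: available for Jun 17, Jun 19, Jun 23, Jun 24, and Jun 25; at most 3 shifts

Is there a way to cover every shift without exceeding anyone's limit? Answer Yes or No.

Jun 18 can only be covered by Tran, so that assignment is forced.
Jun 20 can only be covered by Ferraro and Dubois, so that assignment is forced.
Jun 22 can only be covered by Ferraro, so that assignment is forced.
One valid schedule: Jun 17→Mbeki, Jun 18→Tran, Jun 19→Mbeki, Jun 20→Ferraro+Dubois, Jun 21→Dubois+Tran, Jun 22→Ferraro, Jun 23→Dana, Jun 24→Mbeki, Jun 25→Dana.
Loads: Ferraro 2/2, Mbeki 3/3, Dana 2/2, Dubois 2/2, Tran 2/2, Kapoor 0/3 — all within limits.

Yes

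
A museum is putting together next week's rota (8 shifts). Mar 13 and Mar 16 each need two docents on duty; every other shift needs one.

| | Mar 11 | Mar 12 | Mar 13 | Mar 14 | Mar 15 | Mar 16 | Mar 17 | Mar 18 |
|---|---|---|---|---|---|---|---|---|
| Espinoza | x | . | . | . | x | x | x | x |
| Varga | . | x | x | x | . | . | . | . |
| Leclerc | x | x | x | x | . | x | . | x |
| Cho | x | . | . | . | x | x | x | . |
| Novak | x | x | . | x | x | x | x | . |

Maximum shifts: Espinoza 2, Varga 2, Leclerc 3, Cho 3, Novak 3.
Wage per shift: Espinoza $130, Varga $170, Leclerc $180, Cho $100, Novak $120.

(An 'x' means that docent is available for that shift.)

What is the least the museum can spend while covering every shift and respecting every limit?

$1270

Mar 13 can only be covered by Varga and Leclerc, so that assignment is forced.
Picking the cheapest available docent for each shift independently would cost $1240, but that ignores the shift limits.
An optimal schedule: Mar 11→Cho, Mar 12→Novak, Mar 13→Varga+Leclerc, Mar 14→Novak, Mar 15→Cho, Mar 16→Novak+Espinoza, Mar 17→Cho, Mar 18→Espinoza.
Total: 100 + 120 + 170 + 180 + 120 + 100 + 120 + 130 + 100 + 130 = $1270.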